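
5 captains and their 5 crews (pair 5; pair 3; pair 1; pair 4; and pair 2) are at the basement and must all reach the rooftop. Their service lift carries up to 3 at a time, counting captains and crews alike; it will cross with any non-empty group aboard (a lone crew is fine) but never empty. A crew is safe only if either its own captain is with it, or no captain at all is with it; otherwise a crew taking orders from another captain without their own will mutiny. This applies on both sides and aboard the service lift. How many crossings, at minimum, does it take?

Counting alone: each trip to the rooftop takes at most 3 across and each return brings at least 1 back, so after t trips out (and t−1 returns) at most 3t − (t−1) of the 10 are across; that first reaches 10 at t = 5, so at least 9 crossings are needed.
The safety rule pushes this higher. Following every safe sequence of crossings, the most of the 10 that can be at the rooftop as the service lift arrives there on crossing 9 is 9 — never all 10.
So no plan with fewer than 11 crossings exists, and this one achieves 11:
1. captain 5 and crew 5 cross → the rooftop.
2. captain 5 crosses ← the basement.
3. crew 1, crew 3, and crew 4 cross → the rooftop.
4. crew 5 crosses ← the basement.
5. captain 1, captain 3, and captain 4 cross → the rooftop.
6. captain 3 and crew 3 cross ← the basement.
7. captain 2, captain 3, and captain 5 cross → the rooftop.
8. crew 1 crosses ← the basement.
9. crew 3 and crew 5 cross → the rooftop.
10. crew 5 crosses ← the basement.
11. crew 1, crew 2, and crew 5 cross → the rooftop.

11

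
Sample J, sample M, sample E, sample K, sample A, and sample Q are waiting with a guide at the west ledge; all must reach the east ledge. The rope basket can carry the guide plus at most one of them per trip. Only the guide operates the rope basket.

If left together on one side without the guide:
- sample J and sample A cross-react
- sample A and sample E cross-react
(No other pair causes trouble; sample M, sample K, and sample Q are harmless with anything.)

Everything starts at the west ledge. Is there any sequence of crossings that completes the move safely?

Yes

1. Guide goes to the east ledge with sample A.  [the west ledge: sample E, sample J, sample K, sample M, sample Q | the east ledge: sample A]
2. Guide goes back to the west ledge alone.  [the west ledge: sample E, sample J, sample K, sample M, sample Q | the east ledge: sample A]
3. Guide goes to the east ledge with sample J.  [the west ledge: sample E, sample K, sample M, sample Q | the east ledge: sample A, sample J]
4. Guide goes back to the west ledge with sample A.  [the west ledge: sample A, sample E, sample K, sample M, sample Q | the east ledge: sample J]
5. Guide goes to the east ledge with sample E.  [the west ledge: sample A, sample K, sample M, sample Q | the east ledge: sample E, sample J]
6. Guide goes back to the west ledge alone.  [the west ledge: sample A, sample K, sample M, sample Q | the east ledge: sample E, sample J]
7. Guide goes to the east ledge with sample M.  [the west ledge: sample A, sample K, sample Q | the east ledge: sample E, sample J, sample M]
8. Guide goes back to the west ledge alone.  [the west ledge: sample A, sample K, sample Q | the east ledge: sample E, sample J, sample M]
9. Guide goes to the east ledge with sample K.  [the west ledge: sample A, sample Q | the east ledge: sample E, sample J, sample K, sample M]
10. Guide goes back to the west ledge alone.  [the west ledge: sample A, sample Q | the east ledge: sample E, sample J, sample K, sample M]
11. Guide goes to the east ledge with sample Q.  [the west ledge: sample A | the east ledge: sample E, sample J, sample K, sample M, sample Q]
12. Guide goes back to the west ledge alone.  [the west ledge: sample A | the east ledge: sample E, sample J, sample K, sample M, sample Q]
13. Guide goes to the east ledge with sample A.  [the west ledge: — | the east ledge: sample A, sample E, sample J, sample K, sample M, sample Q]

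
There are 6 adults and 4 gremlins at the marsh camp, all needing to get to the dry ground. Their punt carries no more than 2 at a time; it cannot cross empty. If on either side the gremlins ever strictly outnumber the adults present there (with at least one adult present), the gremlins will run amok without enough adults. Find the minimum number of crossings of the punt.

17

Counting alone: each trip to the dry ground takes at most 2 across and each return brings at least 1 back, so after t trips out (and t−1 returns) at most 2t − (t−1) of the 10 are across; that first reaches 10 at t = 9, so at least 17 crossings are needed.
The plan below uses exactly 17 crossings, so it is optimal:
1. 2 gremlins → the dry ground.  (the marsh camp: 6A 2G; the dry ground: 0A 2G)
2. 1 gremlin ← the marsh camp.  (the marsh camp: 6A 3G; the dry ground: 0A 1G)
3. 2 gremlins → the dry ground.  (the marsh camp: 6A 1G; the dry ground: 0A 3G)
4. 1 gremlin ← the marsh camp.  (the marsh camp: 6A 2G; the dry ground: 0A 2G)
5. 2 adults → the dry ground.  (the marsh camp: 4A 2G; the dry ground: 2A 2G)
6. 1 gremlin ← the marsh camp.  (the marsh camp: 4A 3G; the dry ground: 2A 1G)
7. 1 adult and 1 gremlin → the dry ground.  (the marsh camp: 3A 2G; the dry ground: 3A 2G)
8. 1 gremlin ← the marsh camp.  (the marsh camp: 3A 3G; the dry ground: 3A 1G)
9. 2 gremlins → the dry ground.  (the marsh camp: 3A 1G; the dry ground: 3A 3G)
10. 1 gremlin ← the marsh camp.  (the marsh camp: 3A 2G; the dry ground: 3A 2G)
11. 1 adult and 1 gremlin → the dry ground.  (the marsh camp: 2A 1G; the dry ground: 4A 3G)
12. 1 gremlin ← the marsh camp.  (the marsh camp: 2A 2G; the dry ground: 4A 2G)
13. 2 gremlins → the dry ground.  (the marsh camp: 2A 0G; the dry ground: 4A 4G)
14. 1 gremlin ← the marsh camp.  (the marsh camp: 2A 1G; the dry ground: 4A 3G)
15. 1 adult and 1 gremlin → the dry ground.  (the marsh camp: 1A 0G; the dry ground: 5A 4G)
16. 1 gremlin ← the marsh camp.  (the marsh camp: 1A 1G; the dry ground: 5A 3G)
17. 1 adult and 1 gremlin → the dry ground.  (the marsh camp: 0A 0G; the dry ground: 6A 4G)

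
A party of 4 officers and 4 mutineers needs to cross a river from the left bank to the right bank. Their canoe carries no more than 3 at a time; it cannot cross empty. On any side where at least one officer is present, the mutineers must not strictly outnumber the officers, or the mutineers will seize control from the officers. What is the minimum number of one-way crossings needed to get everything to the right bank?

9

Counting alone: each trip to the right bank takes at most 3 across and each return brings at least 1 back, so after t trips out (and t−1 returns) at most 3t − (t−1) of the 8 are across; that first reaches 8 at t = 4, so at least 7 crossings are needed.
The safety rule pushes this higher. Following every safe sequence of crossings, the most of the 8 that can be at the right bank as the canoe arrives there on crossing 7 is 7 — never all 8.
So no plan with fewer than 9 crossings exists, and this one achieves 9:
1. 2 mutineers → the right bank.  (the left bank: 4O 2M; the right bank: 0O 2M)
2. 1 mutineer ← the left bank.  (the left bank: 4O 3M; the right bank: 0O 1M)
3. 3 mutineers → the right bank.  (the left bank: 4O 0M; the right bank: 0O 4M)
4. 1 mutineer ← the left bank.  (the left bank: 4O 1M; the right bank: 0O 3M)
5. 3 officers → the right bank.  (the left bank: 1O 1M; the right bank: 3O 3M)
6. 1 officer and 1 mutineer ← the left bank.  (the left bank: 2O 2M; the right bank: 2O 2M)
7. 2 officers → the right bank.  (the left bank: 0O 2M; the right bank: 4O 2M)
8. 1 mutineer ← the left bank.  (the left bank: 0O 3M; the right bank: 4O 1M)
9. 3 mutineers → the right bank.  (the left bank: 0O 0M; the right bank: 4O 4M)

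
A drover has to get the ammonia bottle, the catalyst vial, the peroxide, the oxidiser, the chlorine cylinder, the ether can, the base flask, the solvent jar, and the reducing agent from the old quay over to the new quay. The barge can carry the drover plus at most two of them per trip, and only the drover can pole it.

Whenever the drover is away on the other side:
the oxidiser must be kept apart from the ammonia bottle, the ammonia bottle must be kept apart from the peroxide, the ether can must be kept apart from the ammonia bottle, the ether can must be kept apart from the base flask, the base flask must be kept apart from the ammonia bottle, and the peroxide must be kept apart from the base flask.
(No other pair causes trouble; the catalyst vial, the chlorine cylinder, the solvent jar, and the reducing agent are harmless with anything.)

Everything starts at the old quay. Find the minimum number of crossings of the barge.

Counting alone: the drover can take at most 2 across per trip to the new quay, so moving all 9 needs at least 5 loaded trips out, with a return between consecutive ones — at least 9 crossings.
The safety rule pushes this higher. Following every safe sequence of crossings, the most of the 9 that can be at the new quay as the barge arrives there on crossings 9, 11, 13 is 6, 7, 8 respectively — never all 9.
So no plan with fewer than 15 crossings exists, and this one achieves 15:
1. Drover goes to the new quay with the ammonia bottle and the base flask.  [the old quay: the catalyst vial, the chlorine cylinder, the ether can, the oxidiser, the peroxide, the reducing agent, the solvent jar | the new quay: the ammonia bottle, the base flask]
2. Drover goes back to the old quay with the ammonia bottle.  [the old quay: the ammonia bottle, the catalyst vial, the chlorine cylinder, the ether can, the oxidiser, the peroxide, the reducing agent, the solvent jar | the new quay: the base flask]
3. Drover goes to the new quay with the ammonia bottle and the catalyst vial.  [the old quay: the chlorine cylinder, the ether can, the oxidiser, the peroxide, the reducing agent, the solvent jar | the new quay: the ammonia bottle, the base flask, the catalyst vial]
4. Drover goes back to the old quay with the ammonia bottle.  [the old quay: the ammonia bottle, the chlorine cylinder, the ether can, the oxidiser, the peroxide, the reducing agent, the solvent jar | the new quay: the base flask, the catalyst vial]
5. Drover goes to the new quay with the ammonia bottle and the oxidiser.  [the old quay: the chlorine cylinder, the ether can, the peroxide, the reducing agent, the solvent jar | the new quay: the ammonia bottle, the base flask, the catalyst vial, the oxidiser]
6. Drover goes back to the old quay with the ammonia bottle.  [the old quay: the ammonia bottle, the chlorine cylinder, the ether can, the peroxide, the reducing agent, the solvent jar | the new quay: the base flask, the catalyst vial, the oxidiser]
7. Drover goes to the new quay with the ammonia bottle and the chlorine cylinder.  [the old quay: the ether can, the peroxide, the reducing agent, the solvent jar | the new quay: the ammonia bottle, the base flask, the catalyst vial, the chlorine cylinder, the oxidiser]
8. Drover goes back to the old quay with the ammonia bottle.  [the old quay: the ammonia bottle, the ether can, the peroxide, the reducing agent, the solvent jar | the new quay: the base flask, the catalyst vial, the chlorine cylinder, the oxidiser]
9. Drover goes to the new quay with the ammonia bottle and the solvent jar.  [the old quay: the ether can, the peroxide, the reducing agent | the new quay: the ammonia bottle, the base flask, the catalyst vial, the chlorine cylinder, the oxidiser, the solvent jar]
10. Drover goes back to the old quay with the ammonia bottle.  [the old quay: the ammonia bottle, the ether can, the peroxide, the reducing agent | the new quay: the base flask, the catalyst vial, the chlorine cylinder, the oxidiser, the solvent jar]
11. Drover goes to the new quay with the ammonia bottle and the reducing agent.  [the old quay: the ether can, the peroxide | the new quay: the ammonia bottle, the base flask, the catalyst vial, the chlorine cylinder, the oxidiser, the reducing agent, the solvent jar]
12. Drover goes back to the old quay with the ammonia bottle.  [the old quay: the ammonia bottle, the ether can, the peroxide | the new quay: the base flask, the catalyst vial, the chlorine cylinder, the oxidiser, the reducing agent, the solvent jar]
13. Drover goes to the new quay with the ether can and the peroxide.  [the old quay: the ammonia bottle | the new quay: the base flask, the catalyst vial, the chlorine cylinder, the ether can, the oxidiser, the peroxide, the reducing agent, the solvent jar]
14. Drover goes back to the old quay with the base flask.  [the old quay: the ammonia bottle, the base flask | the new quay: the catalyst vial, the chlorine cylinder, the ether can, the oxidiser, the peroxide, the reducing agent, the solvent jar]
15. Drover goes to the new quay with the ammonia bottle and the base flask.  [the old quay: — | the new quay: the ammonia bottle, the base flask, the catalyst vial, the chlorine cylinder, the ether can, the oxidiser, the peroxide, the reducing agent, the solvent jar]

15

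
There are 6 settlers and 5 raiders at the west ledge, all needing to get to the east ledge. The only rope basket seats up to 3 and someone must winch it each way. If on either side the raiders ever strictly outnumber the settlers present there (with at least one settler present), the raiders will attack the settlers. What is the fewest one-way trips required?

9

Counting alone: each trip to the east ledge takes at most 3 across and each return brings at least 1 back, so after t trips out (and t−1 returns) at most 3t − (t−1) of the 11 are across; that first reaches 11 at t = 5, so at least 9 crossings are needed.
The plan below uses exactly 9 crossings, so it is optimal:
1. 3 raiders → the east ledge.  (the west ledge: 6S 2R; the east ledge: 0S 3R)
2. 1 raider ← the west ledge.  (the west ledge: 6S 3R; the east ledge: 0S 2R)
3. 3 settlers → the east ledge.  (the west ledge: 3S 3R; the east ledge: 3S 2R)
4. 1 settler ← the west ledge.  (the west ledge: 4S 3R; the east ledge: 2S 2R)
5. 2 settlers and 1 raider → the east ledge.  (the west ledge: 2S 2R; the east ledge: 4S 3R)
6. 1 settler ← the west ledge.  (the west ledge: 3S 2R; the east ledge: 3S 3R)
7. 2 settlers and 1 raider → the east ledge.  (the west ledge: 1S 1R; the east ledge: 5S 4R)
8. 1 settler ← the west ledge.  (the west ledge: 2S 1R; the east ledge: 4S 4R)
9. 2 settlers and 1 raider → the east ledge.  (the west ledge: 0S 0R; the east ledge: 6S 5R)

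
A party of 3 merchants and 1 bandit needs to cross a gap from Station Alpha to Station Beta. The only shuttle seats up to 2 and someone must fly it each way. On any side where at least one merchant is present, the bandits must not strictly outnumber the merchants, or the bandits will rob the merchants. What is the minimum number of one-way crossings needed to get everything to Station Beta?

5

Counting alone: each trip to Station Beta takes at most 2 across and each return brings at least 1 back, so after t trips out (and t−1 returns) at most 2t − (t−1) of the 4 are across; that first reaches 4 at t = 3, so at least 5 crossings are needed.
The plan below uses exactly 5 crossings, so it is optimal:
1. 1 merchant and 1 bandit → Station Beta.  (Station Alpha: 2M 0B; Station Beta: 1M 1B)
2. 1 bandit ← Station Alpha.  (Station Alpha: 2M 1B; Station Beta: 1M 0B)
3. 1 merchant and 1 bandit → Station Beta.  (Station Alpha: 1M 0B; Station Beta: 2M 1B)
4. 1 bandit ← Station Alpha.  (Station Alpha: 1M 1B; Station Beta: 2M 0B)
5. 1 merchant and 1 bandit → Station Beta.  (Station Alpha: 0M 0B; Station Beta: 3M 1B)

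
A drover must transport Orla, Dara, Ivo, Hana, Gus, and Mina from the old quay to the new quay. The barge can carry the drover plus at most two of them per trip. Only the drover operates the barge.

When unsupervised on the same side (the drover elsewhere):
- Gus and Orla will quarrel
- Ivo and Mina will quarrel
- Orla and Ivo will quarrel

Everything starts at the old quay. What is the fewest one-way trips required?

5

Counting alone: the drover can take at most 2 across per trip to the new quay, so moving all 6 needs at least 3 loaded trips out, with a return between consecutive ones — at least 5 crossings.
The plan below uses exactly 5 crossings, so it is optimal:
1. Drover goes to the new quay with Mina and Orla.  [the old quay: Dara, Gus, Hana, Ivo | the new quay: Mina, Orla]
2. Drover goes back to the old quay alone.  [the old quay: Dara, Gus, Hana, Ivo | the new quay: Mina, Orla]
3. Drover goes to the new quay with Dara and Hana.  [the old quay: Gus, Ivo | the new quay: Dara, Hana, Mina, Orla]
4. Drover goes back to the old quay alone.  [the old quay: Gus, Ivo | the new quay: Dara, Hana, Mina, Orla]
5. Drover goes to the new quay with Gus and Ivo.  [the old quay: — | the new quay: Dara, Gus, Hana, Ivo, Mina, Orla]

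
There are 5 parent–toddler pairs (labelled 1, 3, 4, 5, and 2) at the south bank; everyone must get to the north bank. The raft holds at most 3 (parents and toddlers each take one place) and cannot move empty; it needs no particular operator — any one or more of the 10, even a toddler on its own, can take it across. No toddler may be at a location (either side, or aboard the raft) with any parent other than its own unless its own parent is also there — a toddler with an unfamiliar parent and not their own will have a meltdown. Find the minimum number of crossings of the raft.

Counting alone: each trip to the north bank takes at most 3 across and each return brings at least 1 back, so after t trips out (and t−1 returns) at most 3t − (t−1) of the 10 are across; that first reaches 10 at t = 5, so at least 9 crossings are needed.
The safety rule pushes this higher. Following every safe sequence of crossings, the most of the 10 that can be at the north bank as the raft arrives there on crossing 9 is 9 — never all 10.
So no plan with fewer than 11 crossings exists, and this one achieves 11:
1. parent 1 and toddler 1 cross → the north bank.
2. parent 1 crosses ← the south bank.
3. toddler 3, toddler 4, and toddler 5 cross → the north bank.
4. toddler 1 crosses ← the south bank.
5. parent 3, parent 4, and parent 5 cross → the north bank.
6. parent 3 and toddler 3 cross ← the south bank.
7. parent 1, parent 2, and parent 3 cross → the north bank.
8. toddler 4 crosses ← the south bank.
9. toddler 1 and toddler 3 cross → the north bank.
10. toddler 1 crosses ← the south bank.
11. toddler 1, toddler 2, and toddler 4 cross → the north bank.

11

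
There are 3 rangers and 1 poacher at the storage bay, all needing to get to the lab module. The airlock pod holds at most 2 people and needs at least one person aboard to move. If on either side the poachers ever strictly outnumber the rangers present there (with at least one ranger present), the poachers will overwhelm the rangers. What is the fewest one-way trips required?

Counting alone: each trip to the lab module takes at most 2 across and each return brings at least 1 back, so after t trips out (and t−1 returns) at most 2t − (t−1) of the 4 are across; that first reaches 4 at t = 3, so at least 5 crossings are needed.
The plan below uses exactly 5 crossings, so it is optimal:
1. 1 ranger and 1 poacher → the lab module.  (the storage bay: 2R 0P; the lab module: 1R 1P)
2. 1 poacher ← the storage bay.  (the storage bay: 2R 1P; the lab module: 1R 0P)
3. 1 ranger and 1 poacher → the lab module.  (the storage bay: 1R 0P; the lab module: 2R 1P)
4. 1 poacher ← the storage bay.  (the storage bay: 1R 1P; the lab module: 2R 0P)
5. 1 ranger and 1 poacher → the lab module.  (the storage bay: 0R 0P; the lab module: 3R 1P)

5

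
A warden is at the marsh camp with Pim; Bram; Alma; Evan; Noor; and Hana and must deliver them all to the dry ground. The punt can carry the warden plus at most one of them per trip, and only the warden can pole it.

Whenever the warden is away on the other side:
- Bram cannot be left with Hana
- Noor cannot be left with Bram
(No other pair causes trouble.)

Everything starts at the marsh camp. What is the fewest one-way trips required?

Counting alone: the warden can take at most 1 across per trip to the dry ground, so moving all 6 needs at least 6 loaded trips out, with a return between consecutive ones — at least 11 crossings.
The safety rule pushes this higher. Following every safe sequence of crossings, the most of the 6 that can be at the dry ground as the punt arrives there on crossing 11 is 5 — never all 6.
So no plan with fewer than 13 crossings exists, and this one achieves 13:
1. Warden goes to the dry ground with Bram.  [the marsh camp: Alma, Evan, Hana, Noor, Pim | the dry ground: Bram]
2. Warden goes back to the marsh camp alone.  [the marsh camp: Alma, Evan, Hana, Noor, Pim | the dry ground: Bram]
3. Warden goes to the dry ground with Pim.  [the marsh camp: Alma, Evan, Hana, Noor | the dry ground: Bram, Pim]
4. Warden goes back to the marsh camp alone.  [the marsh camp: Alma, Evan, Hana, Noor | the dry ground: Bram, Pim]
5. Warden goes to the dry ground with Alma.  [the marsh camp: Evan, Hana, Noor | the dry ground: Alma, Bram, Pim]
6. Warden goes back to the marsh camp alone.  [the marsh camp: Evan, Hana, Noor | the dry ground: Alma, Bram, Pim]
7. Warden goes to the dry ground with Evan.  [the marsh camp: Hana, Noor | the dry ground: Alma, Bram, Evan, Pim]
8. Warden goes back to the marsh camp alone.  [the marsh camp: Hana, Noor | the dry ground: Alma, Bram, Evan, Pim]
9. Warden goes to the dry ground with Noor.  [the marsh camp: Hana | the dry ground: Alma, Bram, Evan, Noor, Pim]
10. Warden goes back to the marsh camp with Bram.  [the marsh camp: Bram, Hana | the dry ground: Alma, Evan, Noor, Pim]
11. Warden goes to the dry ground with Hana.  [the marsh camp: Bram | the dry ground: Alma, Evan, Hana, Noor, Pim]
12. Warden goes back to the marsh camp alone.  [the marsh camp: Bram | the dry ground: Alma, Evan, Hana, Noor, Pim]
13. Warden goes to the dry ground with Bram.  [the marsh camp: — | the dry ground: Alma, Bram, Evan, Hana, Noor, Pim]

13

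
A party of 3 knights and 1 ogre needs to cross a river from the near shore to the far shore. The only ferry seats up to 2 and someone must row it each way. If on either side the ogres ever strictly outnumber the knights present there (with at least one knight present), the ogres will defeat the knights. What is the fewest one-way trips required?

5

Counting alone: each trip to the far shore takes at most 2 across and each return brings at least 1 back, so after t trips out (and t−1 returns) at most 2t − (t−1) of the 4 are across; that first reaches 4 at t = 3, so at least 5 crossings are needed.
The plan below uses exactly 5 crossings, so it is optimal:
1. 1 knight and 1 ogre → the far shore.  (the near shore: 2K 0O; the far shore: 1K 1O)
2. 1 ogre ← the near shore.  (the near shore: 2K 1O; the far shore: 1K 0O)
3. 1 knight and 1 ogre → the far shore.  (the near shore: 1K 0O; the far shore: 2K 1O)
4. 1 ogre ← the near shore.  (the near shore: 1K 1O; the far shore: 2K 0O)
5. 1 knight and 1 ogre → the far shore.  (the near shore: 0K 0O; the far shore: 3K 1O)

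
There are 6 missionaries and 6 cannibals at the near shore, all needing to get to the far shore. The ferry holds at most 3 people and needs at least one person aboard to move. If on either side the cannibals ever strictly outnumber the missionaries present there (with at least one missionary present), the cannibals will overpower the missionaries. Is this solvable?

Following every safe sequence of crossings from the start, the most of the 12 that can be at the far shore as the ferry arrives there on crossings 1, 3, 5 is 3, 5, 6 respectively; the best ever achieved is 6 of 12.
From crossing 7 on, no configuration arises that was not already reachable earlier: only 17 distinct safe configurations (who is on which side, and where the ferry is) can ever be reached, none of them has everyone across, and every continuation just revisits them. They are: 0 missionaries + 0 cannibals across (ferry back at the start); 0 missionaries + 1 cannibal across (ferry there); 0 missionaries + 1 cannibal across (ferry back at the start); 0 missionaries + 2 cannibals across (ferry there); 0 missionaries + 2 cannibals across (ferry back at the start); 0 missionaries + 3 cannibals across (ferry there); 0 missionaries + 3 cannibals across (ferry back at the start); 0 missionaries + 4 cannibals across (ferry there); 0 missionaries + 4 cannibals across (ferry back at the start); 0 missionaries + 5 cannibals across (ferry there); 0 missionaries + 5 cannibals across (ferry back at the start); 0 missionaries + 6 cannibals across (ferry there); 1 missionary + 1 cannibal across (ferry there); 1 missionary + 1 cannibal across (ferry back at the start); 2 missionaries + 2 cannibals across (ferry there); 2 missionaries + 2 cannibals across (ferry back at the start); 3 missionaries + 3 cannibals across (ferry there). So no valid plan exists.

No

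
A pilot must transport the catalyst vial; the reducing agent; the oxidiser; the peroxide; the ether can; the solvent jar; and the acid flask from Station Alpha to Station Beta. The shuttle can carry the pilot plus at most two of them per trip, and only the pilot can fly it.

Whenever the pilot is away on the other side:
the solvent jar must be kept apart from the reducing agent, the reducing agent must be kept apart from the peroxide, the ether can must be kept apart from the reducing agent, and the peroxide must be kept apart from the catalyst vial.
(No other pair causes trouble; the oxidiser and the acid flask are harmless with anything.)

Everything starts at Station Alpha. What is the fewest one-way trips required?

7

Counting alone: the pilot can take at most 2 across per trip to Station Beta, so moving all 7 needs at least 4 loaded trips out, with a return between consecutive ones — at least 7 crossings.
The plan below uses exactly 7 crossings, so it is optimal:
1. Pilot goes to Station Beta with the catalyst vial and the reducing agent.  [Station Alpha: the acid flask, the ether can, the oxidiser, the peroxide, the solvent jar | Station Beta: the catalyst vial, the reducing agent]
2. Pilot goes back to Station Alpha alone.  [Station Alpha: the acid flask, the ether can, the oxidiser, the peroxide, the solvent jar | Station Beta: the catalyst vial, the reducing agent]
3. Pilot goes to Station Beta with the acid flask and the oxidiser.  [Station Alpha: the ether can, the peroxide, the solvent jar | Station Beta: the acid flask, the catalyst vial, the oxidiser, the reducing agent]
4. Pilot goes back to Station Alpha alone.  [Station Alpha: the ether can, the peroxide, the solvent jar | Station Beta: the acid flask, the catalyst vial, the oxidiser, the reducing agent]
5. Pilot goes to Station Beta with the ether can and the solvent jar.  [Station Alpha: the peroxide | Station Beta: the acid flask, the catalyst vial, the ether can, the oxidiser, the reducing agent, the solvent jar]
6. Pilot goes back to Station Alpha with the reducing agent.  [Station Alpha: the peroxide, the reducing agent | Station Beta: the acid flask, the catalyst vial, the ether can, the oxidiser, the solvent jar]
7. Pilot goes to Station Beta with the peroxide and the reducing agent.  [Station Alpha: — | Station Beta: the acid flask, the catalyst vial, the ether can, the oxidiser, the peroxide, the reducing agent, the solvent jar]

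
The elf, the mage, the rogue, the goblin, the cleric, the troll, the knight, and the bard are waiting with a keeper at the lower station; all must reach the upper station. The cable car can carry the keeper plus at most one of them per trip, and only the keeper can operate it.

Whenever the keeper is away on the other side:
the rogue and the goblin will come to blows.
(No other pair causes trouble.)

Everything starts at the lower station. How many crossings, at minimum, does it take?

Counting alone: the keeper can take at most 1 across per trip to the upper station, so moving all 8 needs at least 8 loaded trips out, with a return between consecutive ones — at least 15 crossings.
The plan below uses exactly 15 crossings, so it is optimal:
1. Keeper goes to the upper station with the rogue.  [the lower station: the bard, the cleric, the elf, the goblin, the knight, the mage, the troll | the upper station: the rogue]
2. Keeper goes back to the lower station alone.  [the lower station: the bard, the cleric, the elf, the goblin, the knight, the mage, the troll | the upper station: the rogue]
3. Keeper goes to the upper station with the elf.  [the lower station: the bard, the cleric, the goblin, the knight, the mage, the troll | the upper station: the elf, the rogue]
4. Keeper goes back to the lower station alone.  [the lower station: the bard, the cleric, the goblin, the knight, the mage, the troll | the upper station: the elf, the rogue]
5. Keeper goes to the upper station with the mage.  [the lower station: the bard, the cleric, the goblin, the knight, the troll | the upper station: the elf, the mage, the rogue]
6. Keeper goes back to the lower station alone.  [the lower station: the bard, the cleric, the goblin, the knight, the troll | the upper station: the elf, the mage, the rogue]
7. Keeper goes to the upper station with the cleric.  [the lower station: the bard, the goblin, the knight, the troll | the upper station: the cleric, the elf, the mage, the rogue]
8. Keeper goes back to the lower station alone.  [the lower station: the bard, the goblin, the knight, the troll | the upper station: the cleric, the elf, the mage, the rogue]
9. Keeper goes to the upper station with the troll.  [the lower station: the bard, the goblin, the knight | the upper station: the cleric, the elf, the mage, the rogue, the troll]
10. Keeper goes back to the lower station alone.  [the lower station: the bard, the goblin, the knight | the upper station: the cleric, the elf, the mage, the rogue, the troll]
11. Keeper goes to the upper station with the knight.  [the lower station: the bard, the goblin | the upper station: the cleric, the elf, the knight, the mage, the rogue, the troll]
12. Keeper goes back to the lower station alone.  [the lower station: the bard, the goblin | the upper station: the cleric, the elf, the knight, the mage, the rogue, the troll]
13. Keeper goes to the upper station with the bard.  [the lower station: the goblin | the upper station: the bard, the cleric, the elf, the knight, the mage, the rogue, the troll]
14. Keeper goes back to the lower station alone.  [the lower station: the goblin | the upper station: the bard, the cleric, the elf, the knight, the mage, the rogue, the troll]
15. Keeper goes to the upper station with the goblin.  [the lower station: — | the upper station: the bard, the cleric, the elf, the goblin, the knight, the mage, the rogue, the troll]

15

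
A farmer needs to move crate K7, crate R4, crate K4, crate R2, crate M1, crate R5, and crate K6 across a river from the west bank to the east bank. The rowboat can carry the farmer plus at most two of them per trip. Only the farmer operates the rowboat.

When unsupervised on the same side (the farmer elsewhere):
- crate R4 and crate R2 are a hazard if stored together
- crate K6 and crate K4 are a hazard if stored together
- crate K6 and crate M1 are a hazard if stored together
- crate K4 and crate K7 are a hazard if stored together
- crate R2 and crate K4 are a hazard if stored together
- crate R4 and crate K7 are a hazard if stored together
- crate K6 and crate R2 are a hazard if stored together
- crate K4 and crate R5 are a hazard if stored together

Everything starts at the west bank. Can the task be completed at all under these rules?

Whatever the first load, the items left behind include a forbidden pair without the farmer. No opening move is safe, so no plan exists.

No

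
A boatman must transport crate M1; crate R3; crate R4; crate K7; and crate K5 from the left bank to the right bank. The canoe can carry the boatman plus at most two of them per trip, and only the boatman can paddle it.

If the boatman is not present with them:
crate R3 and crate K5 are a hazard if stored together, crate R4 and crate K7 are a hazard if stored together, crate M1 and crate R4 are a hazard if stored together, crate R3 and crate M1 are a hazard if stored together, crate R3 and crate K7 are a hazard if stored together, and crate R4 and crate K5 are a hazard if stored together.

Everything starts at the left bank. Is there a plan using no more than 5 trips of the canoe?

No

Counting alone: the boatman can take at most 2 across per trip to the right bank, so moving all 5 needs at least 3 loaded trips out, with a return between consecutive ones — at least 5 crossings.
The safety rule pushes this higher. Following every safe sequence of crossings, the most of the 5 that can be at the right bank as the canoe arrives there on crossing 5 is 4 — never all 5.
So the move cannot be finished within 5 crossings. (The shortest complete plan takes 7:)
1. Boatman goes to the right bank with crate R3 and crate R4.
2. Boatman goes back to the left bank alone.
3. Boatman goes to the right bank with crate M1.
4. Boatman goes back to the left bank with crate R3 and crate R4.
5. Boatman goes to the right bank with crate K5 and crate K7.
6. Boatman goes back to the left bank alone.
7. Boatman goes to the right bank with crate R3 and crate R4.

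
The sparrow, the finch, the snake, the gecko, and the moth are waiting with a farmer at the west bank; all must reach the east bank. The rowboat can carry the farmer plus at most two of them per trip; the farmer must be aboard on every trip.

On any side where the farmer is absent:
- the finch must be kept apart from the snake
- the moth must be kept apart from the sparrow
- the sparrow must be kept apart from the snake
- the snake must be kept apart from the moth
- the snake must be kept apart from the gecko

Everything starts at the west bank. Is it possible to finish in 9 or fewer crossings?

Yes — this plan uses 7 crossings (≤ 9):
1. Farmer goes to the east bank with the snake and the sparrow.
2. Farmer goes back to the west bank with the sparrow.
3. Farmer goes to the east bank with the finch and the sparrow.
4. Farmer goes back to the west bank with the snake.
5. Farmer goes to the east bank with the gecko and the snake.
6. Farmer goes back to the west bank with the snake.
7. Farmer goes to the east bank with the moth and the snake.

Yes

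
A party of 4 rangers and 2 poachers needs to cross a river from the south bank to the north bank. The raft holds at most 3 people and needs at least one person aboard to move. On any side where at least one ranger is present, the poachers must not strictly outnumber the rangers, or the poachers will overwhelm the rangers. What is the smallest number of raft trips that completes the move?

5

Counting alone: each trip to the north bank takes at most 3 across and each return brings at least 1 back, so after t trips out (and t−1 returns) at most 3t − (t−1) of the 6 are across; that first reaches 6 at t = 3, so at least 5 crossings are needed.
The plan below uses exactly 5 crossings, so it is optimal:
1. 2 poachers → the north bank.  (the south bank: 4R 0P; the north bank: 0R 2P)
2. 1 poacher ← the south bank.  (the south bank: 4R 1P; the north bank: 0R 1P)
3. 2 rangers and 1 poacher → the north bank.  (the south bank: 2R 0P; the north bank: 2R 2P)
4. 1 poacher ← the south bank.  (the south bank: 2R 1P; the north bank: 2R 1P)
5. 2 rangers and 1 poacher → the north bank.  (the south bank: 0R 0P; the north bank: 4R 2P)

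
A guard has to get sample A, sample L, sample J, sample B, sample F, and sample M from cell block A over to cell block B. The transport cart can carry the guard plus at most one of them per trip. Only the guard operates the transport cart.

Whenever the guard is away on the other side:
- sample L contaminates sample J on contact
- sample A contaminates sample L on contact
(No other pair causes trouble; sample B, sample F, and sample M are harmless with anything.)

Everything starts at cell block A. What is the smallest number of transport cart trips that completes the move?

13

Counting alone: the guard can take at most 1 across per trip to cell block B, so moving all 6 needs at least 6 loaded trips out, with a return between consecutive ones — at least 11 crossings.
The safety rule pushes this higher. Following every safe sequence of crossings, the most of the 6 that can be at cell block B as the transport cart arrives there on crossing 11 is 5 — never all 6.
So no plan with fewer than 13 crossings exists, and this one achieves 13:
1. Guard goes to cell block B with sample L.  [cell block A: sample A, sample B, sample F, sample J, sample M | cell block B: sample L]
2. Guard goes back to cell block A alone.  [cell block A: sample A, sample B, sample F, sample J, sample M | cell block B: sample L]
3. Guard goes to cell block B with sample A.  [cell block A: sample B, sample F, sample J, sample M | cell block B: sample A, sample L]
4. Guard goes back to cell block A with sample L.  [cell block A: sample B, sample F, sample J, sample L, sample M | cell block B: sample A]
5. Guard goes to cell block B with sample J.  [cell block A: sample B, sample F, sample L, sample M | cell block B: sample A, sample J]
6. Guard goes back to cell block A alone.  [cell block A: sample B, sample F, sample L, sample M | cell block B: sample A, sample J]
7. Guard goes to cell block B with sample B.  [cell block A: sample F, sample L, sample M | cell block B: sample A, sample B, sample J]
8. Guard goes back to cell block A alone.  [cell block A: sample F, sample L, sample M | cell block B: sample A, sample B, sample J]
9. Guard goes to cell block B with sample F.  [cell block A: sample L, sample M | cell block B: sample A, sample B, sample F, sample J]
10. Guard goes back to cell block A alone.  [cell block A: sample L, sample M | cell block B: sample A, sample B, sample F, sample J]
11. Guard goes to cell block B with sample M.  [cell block A: sample L | cell block B: sample A, sample B, sample F, sample J, sample M]
12. Guard goes back to cell block A alone.  [cell block A: sample L | cell block B: sample A, sample B, sample F, sample J, sample M]
13. Guard goes to cell block B with sample L.  [cell block A: — | cell block B: sample A, sample B, sample F, sample J, sample L, sample M]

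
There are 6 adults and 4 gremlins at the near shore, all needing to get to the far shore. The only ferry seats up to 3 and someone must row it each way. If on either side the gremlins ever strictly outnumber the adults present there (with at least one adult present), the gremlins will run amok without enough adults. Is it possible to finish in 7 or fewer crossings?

No

Counting alone: each trip to the far shore takes at most 3 across and each return brings at least 1 back, so after t trips out (and t−1 returns) at most 3t − (t−1) of the 10 are across; that first reaches 10 at t = 5, so at least 9 crossings are needed.
Since 7 < 9, 7 crossings cannot be enough. (The shortest complete plan in fact takes 9:)
1. 2 gremlins → the far shore.  (the near shore: 6A 2G; the far shore: 0A 2G)
2. 1 gremlin ← the near shore.  (the near shore: 6A 3G; the far shore: 0A 1G)
3. 3 gremlins → the far shore.  (the near shore: 6A 0G; the far shore: 0A 4G)
4. 1 gremlin ← the near shore.  (the near shore: 6A 1G; the far shore: 0A 3G)
5. 3 adults → the far shore.  (the near shore: 3A 1G; the far shore: 3A 3G)
6. 1 gremlin ← the near shore.  (the near shore: 3A 2G; the far shore: 3A 2G)
7. 1 adult and 2 gremlins → the far shore.  (the near shore: 2A 0G; the far shore: 4A 4G)
8. 1 gremlin ← the near shore.  (the near shore: 2A 1G; the far shore: 4A 3G)
9. 2 adults and 1 gremlin → the far shore.  (the near shore: 0A 0G; the far shore: 6A 4G)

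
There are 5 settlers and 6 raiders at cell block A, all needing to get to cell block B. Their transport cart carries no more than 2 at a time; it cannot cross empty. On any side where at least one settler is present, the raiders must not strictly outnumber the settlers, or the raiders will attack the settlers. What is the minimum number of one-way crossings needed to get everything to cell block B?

impossible

The raiders already outnumber the settlers at cell block A before anyone moves, so the starting position itself is disallowed.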